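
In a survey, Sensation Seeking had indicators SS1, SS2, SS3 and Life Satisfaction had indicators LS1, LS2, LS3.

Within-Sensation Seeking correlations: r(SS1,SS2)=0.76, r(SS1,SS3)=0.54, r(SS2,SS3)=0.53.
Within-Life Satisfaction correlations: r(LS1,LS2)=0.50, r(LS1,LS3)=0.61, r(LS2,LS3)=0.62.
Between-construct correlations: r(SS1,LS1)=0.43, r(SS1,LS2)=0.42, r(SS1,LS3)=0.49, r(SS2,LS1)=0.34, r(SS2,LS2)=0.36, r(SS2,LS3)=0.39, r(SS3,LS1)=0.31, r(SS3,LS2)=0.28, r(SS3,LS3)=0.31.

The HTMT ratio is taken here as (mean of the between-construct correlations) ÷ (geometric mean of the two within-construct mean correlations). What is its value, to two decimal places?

0.62

Mean between = 3.33/9 = 0.3700.
Mean within-SS = 1.83/3 = 0.6100; mean within-LS = 1.73/3 = 0.5767.
Geometric mean = √(0.6100 × 0.5767) = 0.5931.
HTMT = 0.3700 / 0.5931 = 0.62.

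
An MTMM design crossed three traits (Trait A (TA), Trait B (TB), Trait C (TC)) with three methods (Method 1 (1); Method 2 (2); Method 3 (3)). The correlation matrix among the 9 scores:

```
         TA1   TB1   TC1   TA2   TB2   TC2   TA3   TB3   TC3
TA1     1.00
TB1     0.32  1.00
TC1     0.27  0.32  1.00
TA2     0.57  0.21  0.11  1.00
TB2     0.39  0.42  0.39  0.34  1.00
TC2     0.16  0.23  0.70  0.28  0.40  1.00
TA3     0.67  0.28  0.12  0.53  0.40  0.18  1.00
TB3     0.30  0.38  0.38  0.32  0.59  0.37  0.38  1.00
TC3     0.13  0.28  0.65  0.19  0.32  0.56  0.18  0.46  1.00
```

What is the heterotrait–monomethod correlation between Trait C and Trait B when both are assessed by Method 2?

Different traits, same method: r(TC2, TB2) = 0.40.

0.40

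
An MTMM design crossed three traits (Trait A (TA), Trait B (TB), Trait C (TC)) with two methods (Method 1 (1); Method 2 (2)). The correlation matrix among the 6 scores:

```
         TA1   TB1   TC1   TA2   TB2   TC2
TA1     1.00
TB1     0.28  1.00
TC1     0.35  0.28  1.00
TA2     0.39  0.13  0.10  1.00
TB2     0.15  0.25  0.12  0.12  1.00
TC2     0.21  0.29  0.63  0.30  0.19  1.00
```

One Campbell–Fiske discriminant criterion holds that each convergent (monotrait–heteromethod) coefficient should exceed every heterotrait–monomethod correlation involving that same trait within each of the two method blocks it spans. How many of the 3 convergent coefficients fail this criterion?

Convergent coefficients and their comparison sets:
TA (methods 1·2): 0.39 vs {0.28, 0.12, 0.35, 0.30} → pass.
TB (methods 1·2): 0.25 vs {0.28, 0.12, 0.28, 0.19} → fail.
TC (methods 1·2): 0.63 vs {0.35, 0.30, 0.28, 0.19} → pass.
1 of 3 fail.

1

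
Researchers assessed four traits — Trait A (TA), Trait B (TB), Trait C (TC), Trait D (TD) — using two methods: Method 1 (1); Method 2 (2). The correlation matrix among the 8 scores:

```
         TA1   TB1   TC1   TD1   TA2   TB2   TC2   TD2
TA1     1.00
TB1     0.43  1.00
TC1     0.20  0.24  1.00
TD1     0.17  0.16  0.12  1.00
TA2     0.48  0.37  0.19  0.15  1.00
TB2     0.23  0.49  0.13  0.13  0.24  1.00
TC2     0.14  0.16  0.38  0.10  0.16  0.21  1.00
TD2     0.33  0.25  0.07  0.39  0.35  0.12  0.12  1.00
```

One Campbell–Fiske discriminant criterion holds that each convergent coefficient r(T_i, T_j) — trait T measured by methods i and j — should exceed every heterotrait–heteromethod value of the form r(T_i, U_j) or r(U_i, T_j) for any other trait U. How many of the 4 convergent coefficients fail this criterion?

0

Convergent coefficients and their comparison sets:
TA (methods 1·2): 0.48 vs {0.23, 0.37, 0.14, 0.19, 0.33, 0.15} → pass.
TB (methods 1·2): 0.49 vs {0.37, 0.23, 0.16, 0.13, 0.25, 0.13} → pass.
TC (methods 1·2): 0.38 vs {0.19, 0.14, 0.13, 0.16, 0.07, 0.10} → pass.
TD (methods 1·2): 0.39 vs {0.15, 0.33, 0.13, 0.25, 0.10, 0.07} → pass.
0 of 4 fail.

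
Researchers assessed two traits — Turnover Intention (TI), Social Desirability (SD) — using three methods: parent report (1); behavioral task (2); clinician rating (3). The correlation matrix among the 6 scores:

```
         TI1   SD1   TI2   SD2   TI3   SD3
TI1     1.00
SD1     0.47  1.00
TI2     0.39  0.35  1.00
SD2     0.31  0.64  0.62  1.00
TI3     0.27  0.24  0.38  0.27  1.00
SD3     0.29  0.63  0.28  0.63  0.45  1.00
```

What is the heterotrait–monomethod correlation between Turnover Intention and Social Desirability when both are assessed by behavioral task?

Different traits, same method: r(TI2, SD2) = 0.62.

0.62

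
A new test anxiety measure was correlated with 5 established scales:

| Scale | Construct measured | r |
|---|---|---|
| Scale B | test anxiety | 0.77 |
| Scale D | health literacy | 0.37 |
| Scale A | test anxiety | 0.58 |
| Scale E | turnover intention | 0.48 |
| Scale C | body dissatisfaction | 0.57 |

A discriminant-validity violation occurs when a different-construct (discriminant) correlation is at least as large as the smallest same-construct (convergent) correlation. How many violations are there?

Convergent (same construct = test anxiety): Scale B, Scale A.
Smallest convergent = 0.58. Discriminant values: 0.37, 0.48, 0.57; count ≥ 0.58 → 0.

0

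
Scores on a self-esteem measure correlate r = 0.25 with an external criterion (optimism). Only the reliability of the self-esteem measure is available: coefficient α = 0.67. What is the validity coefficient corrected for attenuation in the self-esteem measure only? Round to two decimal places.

0.31

Single correction: r_c = r_obs / √r_xx = 0.25 / √0.67 = 0.25 / 0.8185 ≈ 0.31.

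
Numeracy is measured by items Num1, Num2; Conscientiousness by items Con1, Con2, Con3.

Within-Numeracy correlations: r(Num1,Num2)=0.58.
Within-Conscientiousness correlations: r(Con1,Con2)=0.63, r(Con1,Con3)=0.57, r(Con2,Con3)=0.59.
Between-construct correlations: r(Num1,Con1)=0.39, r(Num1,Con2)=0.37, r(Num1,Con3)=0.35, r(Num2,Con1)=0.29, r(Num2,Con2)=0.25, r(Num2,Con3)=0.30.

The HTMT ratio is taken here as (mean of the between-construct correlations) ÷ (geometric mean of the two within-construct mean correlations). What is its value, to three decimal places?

0.552

Mean between = 1.95/6 = 0.3250.
Mean within-Num = 0.58/1 = 0.5800; mean within-Con = 1.79/3 = 0.5967.
Geometric mean = √(0.5800 × 0.5967) = 0.5883.
HTMT = 0.3250 / 0.5883 = 0.552.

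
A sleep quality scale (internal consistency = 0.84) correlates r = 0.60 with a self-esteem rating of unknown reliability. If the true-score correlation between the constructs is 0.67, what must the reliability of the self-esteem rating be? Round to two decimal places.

r_true = r_obs / √(r_xx · r_yy) ⇒ 0.67 = 0.60 / √(0.84 · r_yy).
√(0.84 · r_yy) = 0.60 / 0.67 = 0.8955; 0.84 · r_yy = 0.8019; r_yy = 0.8019 / 0.84 ≈ 0.95.

0.95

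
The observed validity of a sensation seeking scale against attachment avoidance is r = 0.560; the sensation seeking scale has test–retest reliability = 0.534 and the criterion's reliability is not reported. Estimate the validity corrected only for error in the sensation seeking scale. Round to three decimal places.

Single correction: r_c = r_obs / √r_xx = 0.560 / √0.534 = 0.560 / 0.7308 ≈ 0.766.

0.766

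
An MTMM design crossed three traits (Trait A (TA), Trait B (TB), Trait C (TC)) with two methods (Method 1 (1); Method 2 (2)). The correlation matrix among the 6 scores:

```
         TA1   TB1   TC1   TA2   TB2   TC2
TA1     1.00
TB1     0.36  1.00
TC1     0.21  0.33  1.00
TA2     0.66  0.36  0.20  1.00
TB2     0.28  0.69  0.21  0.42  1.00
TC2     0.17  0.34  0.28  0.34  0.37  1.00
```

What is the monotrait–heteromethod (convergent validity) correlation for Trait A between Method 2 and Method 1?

Same trait (TA), different methods: r(TA2, TA1) = 0.66.

0.66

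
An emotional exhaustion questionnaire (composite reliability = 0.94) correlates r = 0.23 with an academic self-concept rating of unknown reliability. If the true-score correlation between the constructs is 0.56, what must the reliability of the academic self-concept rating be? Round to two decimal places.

r_true = r_obs / √(r_xx · r_yy) ⇒ 0.56 = 0.23 / √(0.94 · r_yy).
√(0.94 · r_yy) = 0.23 / 0.56 = 0.4107; 0.94 · r_yy = 0.1687; r_yy = 0.1687 / 0.94 ≈ 0.18.

0.18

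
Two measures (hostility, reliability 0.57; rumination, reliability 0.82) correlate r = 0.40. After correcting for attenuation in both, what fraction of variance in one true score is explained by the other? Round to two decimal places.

Disattenuated r = 0.40 / √(0.57 × 0.82) = 0.40 / 0.6837 = 0.5851.
Shared true-score variance = 0.5851² = 0.3423 ≈ 0.34.

0.34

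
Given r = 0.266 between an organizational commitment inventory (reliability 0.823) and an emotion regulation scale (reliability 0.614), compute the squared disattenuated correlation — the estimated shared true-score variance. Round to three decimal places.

Disattenuated r = 0.266 / √(0.823 × 0.614) = 0.266 / 0.7109 = 0.3742.
Shared true-score variance = 0.3742² = 0.1400 ≈ 0.140.

0.140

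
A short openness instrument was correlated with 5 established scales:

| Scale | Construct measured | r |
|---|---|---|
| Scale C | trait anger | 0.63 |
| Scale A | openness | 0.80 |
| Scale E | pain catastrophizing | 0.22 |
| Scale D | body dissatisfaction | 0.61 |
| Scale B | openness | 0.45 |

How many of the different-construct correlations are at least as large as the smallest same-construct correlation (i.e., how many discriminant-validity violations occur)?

2

Convergent (same construct = openness): Scale A, Scale B.
Smallest convergent = 0.45. Discriminant values: 0.63, 0.22, 0.61; count ≥ 0.45 → 2.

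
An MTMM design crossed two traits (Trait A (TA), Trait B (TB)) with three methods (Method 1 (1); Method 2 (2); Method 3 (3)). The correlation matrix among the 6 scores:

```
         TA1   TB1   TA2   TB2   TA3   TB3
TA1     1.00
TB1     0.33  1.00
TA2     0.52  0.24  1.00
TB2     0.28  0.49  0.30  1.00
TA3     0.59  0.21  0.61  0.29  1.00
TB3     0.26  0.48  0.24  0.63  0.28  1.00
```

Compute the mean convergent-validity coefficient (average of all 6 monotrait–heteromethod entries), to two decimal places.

Convergent values: 0.52, 0.59, 0.61, 0.49, 0.48, 0.63; mean = 3.32/6 = 0.55.

0.55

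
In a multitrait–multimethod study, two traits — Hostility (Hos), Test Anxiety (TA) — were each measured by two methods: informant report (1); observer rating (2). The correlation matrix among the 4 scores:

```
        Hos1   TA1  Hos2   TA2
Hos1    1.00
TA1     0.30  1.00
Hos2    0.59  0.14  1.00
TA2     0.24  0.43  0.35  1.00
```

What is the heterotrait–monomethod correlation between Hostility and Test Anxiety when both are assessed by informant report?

0.30

Different traits, same method: r(Hos1, TA1) = 0.30.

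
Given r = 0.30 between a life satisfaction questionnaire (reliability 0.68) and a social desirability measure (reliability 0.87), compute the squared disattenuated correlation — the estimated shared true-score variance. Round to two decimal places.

Disattenuated r = 0.30 / √(0.68 × 0.87) = 0.30 / 0.7692 = 0.3900.
Shared true-score variance = 0.3900² = 0.1521 ≈ 0.15.

0.15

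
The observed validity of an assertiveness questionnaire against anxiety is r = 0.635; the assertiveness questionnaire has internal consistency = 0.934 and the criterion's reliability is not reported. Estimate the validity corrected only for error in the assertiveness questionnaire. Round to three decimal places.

0.657

Single correction: r_c = r_obs / √r_xx = 0.635 / √0.934 = 0.635 / 0.9664 ≈ 0.657.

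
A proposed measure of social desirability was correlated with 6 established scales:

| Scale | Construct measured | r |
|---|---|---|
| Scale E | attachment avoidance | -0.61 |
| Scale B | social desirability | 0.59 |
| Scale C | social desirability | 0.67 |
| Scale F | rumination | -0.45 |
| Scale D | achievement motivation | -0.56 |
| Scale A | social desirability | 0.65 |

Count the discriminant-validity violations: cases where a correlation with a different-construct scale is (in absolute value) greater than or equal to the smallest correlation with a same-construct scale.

1

Convergent (same construct = social desirability): Scale B, Scale C, Scale A.
Smallest convergent = 0.59. Discriminant |r|: 0.61, 0.45, 0.56; count ≥ 0.59 → 1.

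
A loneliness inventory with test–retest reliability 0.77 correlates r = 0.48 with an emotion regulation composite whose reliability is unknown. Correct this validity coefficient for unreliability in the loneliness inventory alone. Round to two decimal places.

Single correction: r_c = r_obs / √r_xx = 0.48 / √0.77 = 0.48 / 0.8775 ≈ 0.55.

0.55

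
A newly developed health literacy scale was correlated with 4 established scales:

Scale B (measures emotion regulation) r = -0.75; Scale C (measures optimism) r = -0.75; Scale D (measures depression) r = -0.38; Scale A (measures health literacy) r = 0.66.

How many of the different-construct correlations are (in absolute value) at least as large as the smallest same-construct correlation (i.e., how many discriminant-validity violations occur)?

2

Convergent (same construct = health literacy): Scale A.
Smallest convergent = 0.66. Discriminant |r|: 0.75, 0.75, 0.38; count ≥ 0.66 → 2.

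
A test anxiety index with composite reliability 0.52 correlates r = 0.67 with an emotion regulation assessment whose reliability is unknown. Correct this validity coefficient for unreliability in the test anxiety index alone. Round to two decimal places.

0.93

Single correction: r_c = r_obs / √r_xx = 0.67 / √0.52 = 0.67 / 0.7211 ≈ 0.93.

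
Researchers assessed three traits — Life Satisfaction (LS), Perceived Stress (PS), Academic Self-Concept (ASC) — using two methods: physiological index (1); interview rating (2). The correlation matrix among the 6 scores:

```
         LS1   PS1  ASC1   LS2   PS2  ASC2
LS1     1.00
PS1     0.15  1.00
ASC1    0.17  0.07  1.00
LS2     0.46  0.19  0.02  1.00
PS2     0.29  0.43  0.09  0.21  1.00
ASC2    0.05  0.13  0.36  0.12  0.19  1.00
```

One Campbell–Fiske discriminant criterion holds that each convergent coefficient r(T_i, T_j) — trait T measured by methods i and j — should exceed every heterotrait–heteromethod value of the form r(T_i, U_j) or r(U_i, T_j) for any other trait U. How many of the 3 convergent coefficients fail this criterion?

Checking each validity diagonal entry against its comparison values:
LS (methods 1·2): 0.46 vs {0.29, 0.19, 0.05, 0.02} → pass.
PS (methods 1·2): 0.43 vs {0.19, 0.29, 0.13, 0.09} → pass.
ASC (methods 1·2): 0.36 vs {0.02, 0.05, 0.09, 0.13} → pass.
0 of 3 fail.

0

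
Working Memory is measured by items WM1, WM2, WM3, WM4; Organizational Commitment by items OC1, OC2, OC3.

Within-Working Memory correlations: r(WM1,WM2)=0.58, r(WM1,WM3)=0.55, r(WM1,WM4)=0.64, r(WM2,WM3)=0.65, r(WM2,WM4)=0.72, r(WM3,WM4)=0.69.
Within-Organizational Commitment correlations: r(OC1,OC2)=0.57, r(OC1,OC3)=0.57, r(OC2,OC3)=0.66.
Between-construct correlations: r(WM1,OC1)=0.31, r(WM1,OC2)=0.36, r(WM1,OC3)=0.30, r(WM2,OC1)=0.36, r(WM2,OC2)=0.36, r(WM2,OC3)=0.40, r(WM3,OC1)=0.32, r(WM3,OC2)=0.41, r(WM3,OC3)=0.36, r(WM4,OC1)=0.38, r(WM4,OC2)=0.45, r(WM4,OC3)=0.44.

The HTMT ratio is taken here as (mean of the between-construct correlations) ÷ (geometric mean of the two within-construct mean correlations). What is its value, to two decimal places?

0.60

Mean between = 4.45/12 = 0.3708.
Mean within-WM = 3.83/6 = 0.6383; mean within-OC = 1.80/3 = 0.6000.
Geometric mean = √(0.6383 × 0.6000) = 0.6189.
HTMT = 0.3708 / 0.6189 = 0.60.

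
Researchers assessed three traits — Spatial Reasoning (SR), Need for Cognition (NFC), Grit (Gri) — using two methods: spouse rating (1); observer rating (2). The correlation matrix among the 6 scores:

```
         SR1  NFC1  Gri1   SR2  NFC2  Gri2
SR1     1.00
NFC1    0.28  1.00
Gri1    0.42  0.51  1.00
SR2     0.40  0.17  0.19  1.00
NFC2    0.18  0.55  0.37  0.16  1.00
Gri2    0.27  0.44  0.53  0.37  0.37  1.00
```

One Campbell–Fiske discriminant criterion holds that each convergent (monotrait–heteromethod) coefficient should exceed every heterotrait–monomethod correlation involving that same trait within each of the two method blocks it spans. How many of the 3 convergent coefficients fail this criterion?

1

Checking each validity diagonal entry against its comparison values:
SR (methods 1·2): 0.40 vs {0.28, 0.16, 0.42, 0.37} → fail.
NFC (methods 1·2): 0.55 vs {0.28, 0.16, 0.51, 0.37} → pass.
Gri (methods 1·2): 0.53 vs {0.42, 0.37, 0.51, 0.37} → pass.
1 of 3 fail.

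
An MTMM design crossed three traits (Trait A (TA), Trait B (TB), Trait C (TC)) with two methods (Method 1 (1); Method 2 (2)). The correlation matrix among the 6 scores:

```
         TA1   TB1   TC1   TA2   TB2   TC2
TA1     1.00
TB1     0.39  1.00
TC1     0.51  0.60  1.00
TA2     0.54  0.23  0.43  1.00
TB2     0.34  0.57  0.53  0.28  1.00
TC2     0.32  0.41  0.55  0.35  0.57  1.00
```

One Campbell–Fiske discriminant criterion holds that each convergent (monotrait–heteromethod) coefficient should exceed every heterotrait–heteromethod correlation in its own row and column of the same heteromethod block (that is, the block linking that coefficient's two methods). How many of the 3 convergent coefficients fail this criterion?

0

Convergent coefficients and their comparison sets:
TA (methods 1·2): 0.54 vs {0.34, 0.23, 0.32, 0.43} → pass.
TB (methods 1·2): 0.57 vs {0.23, 0.34, 0.41, 0.53} → pass.
TC (methods 1·2): 0.55 vs {0.43, 0.32, 0.53, 0.41} → pass.
0 of 3 fail.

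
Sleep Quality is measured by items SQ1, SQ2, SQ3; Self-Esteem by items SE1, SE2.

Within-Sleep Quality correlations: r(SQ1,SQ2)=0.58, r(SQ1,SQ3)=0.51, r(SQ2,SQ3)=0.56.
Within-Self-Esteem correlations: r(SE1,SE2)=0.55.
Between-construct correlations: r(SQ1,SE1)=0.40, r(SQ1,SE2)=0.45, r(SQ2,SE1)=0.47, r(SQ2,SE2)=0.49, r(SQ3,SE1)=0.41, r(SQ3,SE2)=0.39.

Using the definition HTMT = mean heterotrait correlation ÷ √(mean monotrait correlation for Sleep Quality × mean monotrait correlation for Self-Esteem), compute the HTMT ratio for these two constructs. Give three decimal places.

Mean between = 2.61/6 = 0.4350.
Mean within-SQ = 1.65/3 = 0.5500; mean within-SE = 0.55/1 = 0.5500.
Geometric mean = √(0.5500 × 0.5500) = 0.5500.
HTMT = 0.4350 / 0.5500 = 0.791.

0.791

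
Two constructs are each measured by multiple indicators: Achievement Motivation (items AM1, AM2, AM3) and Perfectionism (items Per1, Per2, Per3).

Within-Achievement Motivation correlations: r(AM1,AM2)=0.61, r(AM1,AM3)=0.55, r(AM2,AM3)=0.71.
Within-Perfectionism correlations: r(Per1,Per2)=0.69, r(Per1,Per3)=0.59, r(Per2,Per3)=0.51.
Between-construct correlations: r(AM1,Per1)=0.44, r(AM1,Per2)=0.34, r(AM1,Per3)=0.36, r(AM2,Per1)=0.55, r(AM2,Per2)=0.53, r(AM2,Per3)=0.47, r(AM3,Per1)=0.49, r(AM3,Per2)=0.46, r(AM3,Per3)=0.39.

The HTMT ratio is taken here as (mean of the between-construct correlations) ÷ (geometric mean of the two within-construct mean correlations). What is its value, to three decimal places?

0.734

Between-construct mean = 4.03/9 = 0.4478.
Mean within-AM = 1.87/3 = 0.6233; mean within-Per = 1.79/3 = 0.5967.
Geometric mean = √(0.6233 × 0.5967) = 0.6099.
HTMT = 0.4478 / 0.6099 = 0.734.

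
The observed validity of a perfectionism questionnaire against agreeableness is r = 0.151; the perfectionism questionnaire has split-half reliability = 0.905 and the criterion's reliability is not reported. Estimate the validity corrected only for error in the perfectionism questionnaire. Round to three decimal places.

0.159

Single correction: r_c = r_obs / √r_xx = 0.151 / √0.905 = 0.151 / 0.9513 ≈ 0.159.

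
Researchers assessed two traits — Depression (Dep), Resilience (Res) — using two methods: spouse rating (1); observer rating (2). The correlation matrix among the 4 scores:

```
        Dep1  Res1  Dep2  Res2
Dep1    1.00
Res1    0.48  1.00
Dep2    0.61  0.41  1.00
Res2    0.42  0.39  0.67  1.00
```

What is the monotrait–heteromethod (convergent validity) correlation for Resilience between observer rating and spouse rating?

Same trait (Res), different methods: r(Res2, Res1) = 0.39.

0.39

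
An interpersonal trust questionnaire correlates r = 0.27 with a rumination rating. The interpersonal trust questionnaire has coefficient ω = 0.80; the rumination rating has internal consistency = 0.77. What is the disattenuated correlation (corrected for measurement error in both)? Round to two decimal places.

0.34

r_true = r_obs / √(r_xx · r_yy) = 0.27 / √(0.80 × 0.77) = 0.27 / √0.6160 = 0.27 / 0.7849 ≈ 0.34.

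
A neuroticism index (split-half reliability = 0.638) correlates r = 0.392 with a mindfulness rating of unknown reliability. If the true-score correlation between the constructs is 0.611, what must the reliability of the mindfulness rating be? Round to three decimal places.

0.645

r_true = r_obs / √(r_xx · r_yy) ⇒ 0.611 = 0.392 / √(0.638 · r_yy).
√(0.638 · r_yy) = 0.392 / 0.611 = 0.6416; 0.638 · r_yy = 0.4117; r_yy = 0.4117 / 0.638 ≈ 0.645.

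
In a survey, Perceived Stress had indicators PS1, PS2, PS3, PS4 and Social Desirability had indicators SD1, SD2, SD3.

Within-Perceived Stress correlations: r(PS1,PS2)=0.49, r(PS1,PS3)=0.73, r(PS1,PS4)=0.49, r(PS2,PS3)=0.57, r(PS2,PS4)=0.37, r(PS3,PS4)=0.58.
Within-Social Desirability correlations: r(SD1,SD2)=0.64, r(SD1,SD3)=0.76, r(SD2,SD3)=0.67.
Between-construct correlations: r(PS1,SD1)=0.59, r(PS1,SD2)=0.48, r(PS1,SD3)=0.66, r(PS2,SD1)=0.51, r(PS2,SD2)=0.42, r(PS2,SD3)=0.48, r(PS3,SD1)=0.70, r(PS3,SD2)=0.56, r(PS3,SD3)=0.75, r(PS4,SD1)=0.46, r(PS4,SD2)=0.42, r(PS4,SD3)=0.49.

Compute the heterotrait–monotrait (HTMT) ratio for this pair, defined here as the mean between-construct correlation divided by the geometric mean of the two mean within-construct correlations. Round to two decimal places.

0.89

Between-construct mean = 6.52/12 = 0.5433.
Mean within-PS = 3.23/6 = 0.5383; mean within-SD = 2.07/3 = 0.6900.
Geometric mean = √(0.5383 × 0.6900) = 0.6094.
HTMT = 0.5433 / 0.6094 = 0.89.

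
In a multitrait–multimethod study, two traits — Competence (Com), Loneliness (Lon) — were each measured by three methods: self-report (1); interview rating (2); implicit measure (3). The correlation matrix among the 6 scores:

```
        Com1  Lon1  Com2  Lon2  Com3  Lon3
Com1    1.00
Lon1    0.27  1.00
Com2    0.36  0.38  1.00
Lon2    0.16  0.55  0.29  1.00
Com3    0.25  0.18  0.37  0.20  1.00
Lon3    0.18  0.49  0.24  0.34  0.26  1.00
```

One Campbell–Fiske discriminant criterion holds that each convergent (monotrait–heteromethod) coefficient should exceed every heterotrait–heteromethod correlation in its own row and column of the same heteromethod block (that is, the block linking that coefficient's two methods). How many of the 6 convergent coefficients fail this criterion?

Convergent coefficients and their comparison sets:
Com (methods 1·2): 0.36 vs {0.16, 0.38} → fail.
Com (methods 1·3): 0.25 vs {0.18, 0.18} → pass.
Com (methods 2·3): 0.37 vs {0.24, 0.20} → pass.
Lon (methods 1·2): 0.55 vs {0.38, 0.16} → pass.
Lon (methods 1·3): 0.49 vs {0.18, 0.18} → pass.
Lon (methods 2·3): 0.34 vs {0.20, 0.24} → pass.
1 of 6 fail.

1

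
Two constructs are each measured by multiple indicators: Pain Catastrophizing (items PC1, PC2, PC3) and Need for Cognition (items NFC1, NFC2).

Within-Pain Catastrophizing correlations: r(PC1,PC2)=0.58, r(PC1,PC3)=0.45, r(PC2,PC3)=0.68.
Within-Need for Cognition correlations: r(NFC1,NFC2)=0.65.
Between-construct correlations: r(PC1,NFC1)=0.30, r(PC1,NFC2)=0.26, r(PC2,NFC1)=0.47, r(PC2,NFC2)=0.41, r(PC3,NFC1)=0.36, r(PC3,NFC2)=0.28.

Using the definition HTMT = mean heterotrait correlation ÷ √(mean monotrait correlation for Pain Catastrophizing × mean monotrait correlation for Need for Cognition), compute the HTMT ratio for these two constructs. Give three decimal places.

Between-construct mean = 2.08/6 = 0.3467.
Mean within-PC = 1.71/3 = 0.5700; mean within-NFC = 0.65/1 = 0.6500.
Geometric mean = √(0.5700 × 0.6500) = 0.6087.
HTMT = 0.3467 / 0.6087 = 0.570.

0.570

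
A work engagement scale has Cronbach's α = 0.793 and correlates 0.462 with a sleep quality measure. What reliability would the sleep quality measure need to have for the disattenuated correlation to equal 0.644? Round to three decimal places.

0.649

r_true = r_obs / √(r_xx · r_yy) ⇒ 0.644 = 0.462 / √(0.793 · r_yy).
√(0.793 · r_yy) = 0.462 / 0.644 = 0.7174; 0.793 · r_yy = 0.5147; r_yy = 0.5147 / 0.793 ≈ 0.649.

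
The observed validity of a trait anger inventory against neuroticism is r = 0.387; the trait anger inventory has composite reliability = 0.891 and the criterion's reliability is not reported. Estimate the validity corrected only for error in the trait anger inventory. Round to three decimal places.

0.410

Single correction: r_c = r_obs / √r_xx = 0.387 / √0.891 = 0.387 / 0.9439 ≈ 0.410.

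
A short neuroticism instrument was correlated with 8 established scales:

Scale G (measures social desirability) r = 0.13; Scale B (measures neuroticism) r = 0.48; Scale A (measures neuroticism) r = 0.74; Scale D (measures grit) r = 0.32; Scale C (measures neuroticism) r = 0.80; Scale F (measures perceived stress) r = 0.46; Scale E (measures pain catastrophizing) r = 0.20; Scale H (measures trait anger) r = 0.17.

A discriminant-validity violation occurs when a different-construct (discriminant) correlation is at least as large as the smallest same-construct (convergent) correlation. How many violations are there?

Convergent (same construct = neuroticism): Scale B, Scale A, Scale C.
Smallest convergent = 0.48. Discriminant values: 0.13, 0.32, 0.46, 0.20, 0.17; count ≥ 0.48 → 0.

0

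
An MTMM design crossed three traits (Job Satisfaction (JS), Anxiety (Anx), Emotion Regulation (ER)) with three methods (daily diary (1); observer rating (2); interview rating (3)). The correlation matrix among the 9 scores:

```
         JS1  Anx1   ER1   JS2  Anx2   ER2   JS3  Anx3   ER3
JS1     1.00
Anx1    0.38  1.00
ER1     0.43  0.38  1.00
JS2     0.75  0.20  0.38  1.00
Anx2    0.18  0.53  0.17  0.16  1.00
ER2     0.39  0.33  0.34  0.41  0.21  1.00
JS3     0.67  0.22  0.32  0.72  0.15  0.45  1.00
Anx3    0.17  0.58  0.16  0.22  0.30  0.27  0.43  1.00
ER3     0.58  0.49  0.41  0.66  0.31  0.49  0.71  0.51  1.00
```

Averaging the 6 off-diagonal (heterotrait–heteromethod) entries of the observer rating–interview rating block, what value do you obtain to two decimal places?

HTHM values (method 2 × method 3): 0.22, 0.66, 0.15, 0.31, 0.45, 0.27; mean = 2.06/6 = 0.34.

0.34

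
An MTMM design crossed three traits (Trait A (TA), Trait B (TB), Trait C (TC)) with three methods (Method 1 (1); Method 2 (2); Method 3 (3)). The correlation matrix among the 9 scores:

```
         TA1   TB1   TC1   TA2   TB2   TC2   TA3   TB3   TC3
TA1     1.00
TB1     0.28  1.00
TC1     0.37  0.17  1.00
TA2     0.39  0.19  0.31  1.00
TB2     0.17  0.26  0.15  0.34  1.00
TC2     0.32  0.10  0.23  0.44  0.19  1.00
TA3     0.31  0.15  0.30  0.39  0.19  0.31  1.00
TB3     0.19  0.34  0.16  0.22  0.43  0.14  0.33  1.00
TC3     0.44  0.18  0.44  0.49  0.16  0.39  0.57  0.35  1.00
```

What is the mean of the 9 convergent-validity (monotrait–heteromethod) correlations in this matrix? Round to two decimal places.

Convergent values: 0.39, 0.31, 0.39, 0.26, 0.34, 0.43, 0.23, 0.44, 0.39; mean = 3.18/9 = 0.35.

0.35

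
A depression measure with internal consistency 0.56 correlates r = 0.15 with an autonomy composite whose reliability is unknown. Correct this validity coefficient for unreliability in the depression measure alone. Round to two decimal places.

Single correction: r_c = r_obs / √r_xx = 0.15 / √0.56 = 0.15 / 0.7483 ≈ 0.20.

0.20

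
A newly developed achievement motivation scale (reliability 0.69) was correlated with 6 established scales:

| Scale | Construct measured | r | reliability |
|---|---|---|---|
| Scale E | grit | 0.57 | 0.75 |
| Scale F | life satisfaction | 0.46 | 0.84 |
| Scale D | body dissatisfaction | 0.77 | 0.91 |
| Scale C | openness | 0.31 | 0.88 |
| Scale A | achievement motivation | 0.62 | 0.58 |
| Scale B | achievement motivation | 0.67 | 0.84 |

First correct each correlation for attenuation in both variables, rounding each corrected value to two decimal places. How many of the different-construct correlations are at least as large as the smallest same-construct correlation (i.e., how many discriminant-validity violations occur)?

1

Disattenuated r (r / √(r_scale · r_new)):
  Scale E (disc): 0.57 / √(0.75·0.69) = 0.79
  Scale F (disc): 0.46 / √(0.84·0.69) = 0.60
  Scale D (disc): 0.77 / √(0.91·0.69) = 0.97
  Scale C (disc): 0.31 / √(0.88·0.69) = 0.40
  Scale A (conv): 0.62 / √(0.58·0.69) = 0.98
  Scale B (conv): 0.67 / √(0.84·0.69) = 0.88
Smallest convergent = 0.88. Discriminant values: 0.79, 0.60, 0.97, 0.40; count ≥ 0.88 → 1.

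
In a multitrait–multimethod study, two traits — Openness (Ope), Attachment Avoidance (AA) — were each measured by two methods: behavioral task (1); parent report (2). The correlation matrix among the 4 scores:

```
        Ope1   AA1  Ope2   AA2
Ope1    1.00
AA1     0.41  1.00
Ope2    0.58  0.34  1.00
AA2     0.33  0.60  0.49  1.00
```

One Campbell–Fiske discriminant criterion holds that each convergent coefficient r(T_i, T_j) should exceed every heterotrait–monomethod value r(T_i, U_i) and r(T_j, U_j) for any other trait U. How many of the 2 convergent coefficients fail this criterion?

0

Checking each validity diagonal entry against its comparison values:
Ope (methods 1·2): 0.58 vs {0.41, 0.49} → pass.
AA (methods 1·2): 0.60 vs {0.41, 0.49} → pass.
0 of 2 fail.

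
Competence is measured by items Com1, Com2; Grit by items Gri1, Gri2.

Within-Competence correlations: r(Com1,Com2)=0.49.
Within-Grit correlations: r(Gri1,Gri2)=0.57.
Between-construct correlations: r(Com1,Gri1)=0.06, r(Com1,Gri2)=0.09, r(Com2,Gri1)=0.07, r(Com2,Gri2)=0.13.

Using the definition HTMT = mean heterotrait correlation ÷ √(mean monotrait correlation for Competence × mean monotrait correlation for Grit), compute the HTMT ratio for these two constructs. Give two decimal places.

0.17

Mean heterotrait r = 0.35/4 = 0.0875.
Mean within-Com = 0.49/1 = 0.4900; mean within-Gri = 0.57/1 = 0.5700.
Geometric mean = √(0.4900 × 0.5700) = 0.5285.
HTMT = 0.0875 / 0.5285 = 0.17.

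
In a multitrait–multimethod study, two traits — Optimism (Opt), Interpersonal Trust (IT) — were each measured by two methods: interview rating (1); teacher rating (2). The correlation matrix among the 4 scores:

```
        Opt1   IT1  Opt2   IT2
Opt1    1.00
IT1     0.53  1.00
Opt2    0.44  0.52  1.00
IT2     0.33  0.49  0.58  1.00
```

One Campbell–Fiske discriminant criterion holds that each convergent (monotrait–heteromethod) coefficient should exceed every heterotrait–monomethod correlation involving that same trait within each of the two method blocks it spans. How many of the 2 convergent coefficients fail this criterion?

Convergent coefficients and their comparison sets:
Opt (methods 1·2): 0.44 vs {0.53, 0.58} → fail.
IT (methods 1·2): 0.49 vs {0.53, 0.58} → fail.
2 of 2 fail.

2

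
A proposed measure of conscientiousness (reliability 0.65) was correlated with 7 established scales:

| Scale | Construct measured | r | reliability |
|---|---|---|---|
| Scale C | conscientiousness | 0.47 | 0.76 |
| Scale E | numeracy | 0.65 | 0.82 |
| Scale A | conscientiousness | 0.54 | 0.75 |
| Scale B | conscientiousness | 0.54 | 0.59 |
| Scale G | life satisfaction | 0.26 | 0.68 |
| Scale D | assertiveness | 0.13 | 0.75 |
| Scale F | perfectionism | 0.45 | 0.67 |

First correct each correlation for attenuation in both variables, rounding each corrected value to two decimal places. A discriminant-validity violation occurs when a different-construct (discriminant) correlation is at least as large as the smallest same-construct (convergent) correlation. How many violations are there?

Disattenuated r (r / √(r_scale · r_new)):
  Scale C (conv): 0.47 / √(0.76·0.65) = 0.67
  Scale E (disc): 0.65 / √(0.82·0.65) = 0.89
  Scale A (conv): 0.54 / √(0.75·0.65) = 0.77
  Scale B (conv): 0.54 / √(0.59·0.65) = 0.87
  Scale G (disc): 0.26 / √(0.68·0.65) = 0.39
  Scale D (disc): 0.13 / √(0.75·0.65) = 0.19
  Scale F (disc): 0.45 / √(0.67·0.65) = 0.68
Smallest convergent = 0.67. Discriminant values: 0.89, 0.39, 0.19, 0.68; count ≥ 0.67 → 2.

2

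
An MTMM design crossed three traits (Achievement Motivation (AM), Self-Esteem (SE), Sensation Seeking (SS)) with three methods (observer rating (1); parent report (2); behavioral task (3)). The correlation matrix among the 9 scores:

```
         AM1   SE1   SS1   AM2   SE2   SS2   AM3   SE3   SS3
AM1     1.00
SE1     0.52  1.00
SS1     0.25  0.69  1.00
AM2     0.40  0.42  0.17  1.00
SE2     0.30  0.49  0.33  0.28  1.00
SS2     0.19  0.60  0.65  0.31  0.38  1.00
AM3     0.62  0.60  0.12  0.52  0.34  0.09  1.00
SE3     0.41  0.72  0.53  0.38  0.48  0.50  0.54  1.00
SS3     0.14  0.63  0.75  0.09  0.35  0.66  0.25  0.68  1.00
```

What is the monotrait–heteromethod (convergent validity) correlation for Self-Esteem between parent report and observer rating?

Same trait (SE), different methods: r(SE2, SE1) = 0.49.

0.49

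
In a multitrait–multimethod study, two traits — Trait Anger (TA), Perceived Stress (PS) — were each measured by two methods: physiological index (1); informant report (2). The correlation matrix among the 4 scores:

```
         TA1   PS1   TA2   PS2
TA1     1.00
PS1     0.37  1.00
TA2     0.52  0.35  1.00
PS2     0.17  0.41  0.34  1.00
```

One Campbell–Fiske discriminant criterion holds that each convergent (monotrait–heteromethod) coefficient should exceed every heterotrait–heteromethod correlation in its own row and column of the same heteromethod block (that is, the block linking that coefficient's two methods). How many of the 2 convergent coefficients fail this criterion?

0

Convergent coefficients and their comparison sets:
TA (methods 1·2): 0.52 vs {0.17, 0.35} → pass.
PS (methods 1·2): 0.41 vs {0.35, 0.17} → pass.
0 of 2 fail.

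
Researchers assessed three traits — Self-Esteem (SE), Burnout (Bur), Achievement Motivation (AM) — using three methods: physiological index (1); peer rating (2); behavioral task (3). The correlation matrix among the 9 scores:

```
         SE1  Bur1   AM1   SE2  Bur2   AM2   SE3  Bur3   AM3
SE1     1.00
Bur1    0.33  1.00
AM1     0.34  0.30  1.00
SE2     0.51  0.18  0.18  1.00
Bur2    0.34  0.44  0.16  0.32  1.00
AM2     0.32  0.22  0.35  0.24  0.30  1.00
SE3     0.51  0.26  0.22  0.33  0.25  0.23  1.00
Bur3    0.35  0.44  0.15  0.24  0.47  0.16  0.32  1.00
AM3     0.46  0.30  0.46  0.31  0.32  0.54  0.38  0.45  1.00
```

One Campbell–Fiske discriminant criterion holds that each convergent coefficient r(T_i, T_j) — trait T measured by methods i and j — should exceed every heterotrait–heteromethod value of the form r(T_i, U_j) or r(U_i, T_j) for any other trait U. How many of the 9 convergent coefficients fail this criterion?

1

Checking each validity diagonal entry against its comparison values:
SE (methods 1·2): 0.51 vs {0.34, 0.18, 0.32, 0.18} → pass.
SE (methods 1·3): 0.51 vs {0.35, 0.26, 0.46, 0.22} → pass.
SE (methods 2·3): 0.33 vs {0.24, 0.25, 0.31, 0.23} → pass.
Bur (methods 1·2): 0.44 vs {0.18, 0.34, 0.22, 0.16} → pass.
Bur (methods 1·3): 0.44 vs {0.26, 0.35, 0.30, 0.15} → pass.
Bur (methods 2·3): 0.47 vs {0.25, 0.24, 0.32, 0.16} → pass.
AM (methods 1·2): 0.35 vs {0.18, 0.32, 0.16, 0.22} → pass.
AM (methods 1·3): 0.46 vs {0.22, 0.46, 0.15, 0.30} → fail.
AM (methods 2·3): 0.54 vs {0.23, 0.31, 0.16, 0.32} → pass.
1 of 9 fail.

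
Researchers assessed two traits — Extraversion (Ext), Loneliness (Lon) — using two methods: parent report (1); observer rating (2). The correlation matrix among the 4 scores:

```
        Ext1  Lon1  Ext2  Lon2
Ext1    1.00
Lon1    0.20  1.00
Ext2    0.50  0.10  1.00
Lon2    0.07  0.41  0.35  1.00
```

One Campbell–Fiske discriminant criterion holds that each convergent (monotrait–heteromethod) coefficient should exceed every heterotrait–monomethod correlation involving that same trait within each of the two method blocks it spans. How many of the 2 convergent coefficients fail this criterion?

0

Each convergent coefficient versus the relevant comparison correlations:
Ext (methods 1·2): 0.50 vs {0.20, 0.35} → pass.
Lon (methods 1·2): 0.41 vs {0.20, 0.35} → pass.
0 of 2 fail.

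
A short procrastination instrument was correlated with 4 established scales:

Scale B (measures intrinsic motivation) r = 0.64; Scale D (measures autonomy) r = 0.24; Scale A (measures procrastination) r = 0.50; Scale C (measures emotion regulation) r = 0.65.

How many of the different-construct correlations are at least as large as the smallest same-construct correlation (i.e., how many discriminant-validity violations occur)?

2

Convergent (same construct = procrastination): Scale A.
Smallest convergent = 0.50. Discriminant values: 0.64, 0.24, 0.65; count ≥ 0.50 → 2.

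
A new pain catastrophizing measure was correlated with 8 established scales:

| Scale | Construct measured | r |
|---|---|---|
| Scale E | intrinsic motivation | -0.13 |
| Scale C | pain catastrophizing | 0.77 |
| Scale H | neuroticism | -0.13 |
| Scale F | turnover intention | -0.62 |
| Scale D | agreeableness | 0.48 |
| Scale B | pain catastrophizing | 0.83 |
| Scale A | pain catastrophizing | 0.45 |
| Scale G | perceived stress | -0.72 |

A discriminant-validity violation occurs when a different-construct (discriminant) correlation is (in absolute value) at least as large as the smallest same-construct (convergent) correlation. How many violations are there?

Convergent (same construct = pain catastrophizing): Scale C, Scale B, Scale A.
Smallest convergent = 0.45. Discriminant |r|: 0.13, 0.13, 0.62, 0.48, 0.72; count ≥ 0.45 → 3.

3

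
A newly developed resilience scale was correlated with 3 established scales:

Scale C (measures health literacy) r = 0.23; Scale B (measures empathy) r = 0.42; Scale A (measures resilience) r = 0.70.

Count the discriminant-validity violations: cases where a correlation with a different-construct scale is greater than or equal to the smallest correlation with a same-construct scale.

Convergent (same construct = resilience): Scale A.
Smallest convergent = 0.70. Discriminant values: 0.23, 0.42; count ≥ 0.70 → 0.

0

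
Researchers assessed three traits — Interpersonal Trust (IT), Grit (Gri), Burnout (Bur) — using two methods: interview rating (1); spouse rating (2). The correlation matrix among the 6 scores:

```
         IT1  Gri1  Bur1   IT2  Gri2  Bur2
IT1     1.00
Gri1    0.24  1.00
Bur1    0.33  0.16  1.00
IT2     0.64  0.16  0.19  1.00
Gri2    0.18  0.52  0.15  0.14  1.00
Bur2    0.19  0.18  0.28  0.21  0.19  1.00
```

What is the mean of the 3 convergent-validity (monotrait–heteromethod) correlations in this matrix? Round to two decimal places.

0.48

Convergent values: 0.64, 0.52, 0.28; mean = 1.44/3 = 0.48.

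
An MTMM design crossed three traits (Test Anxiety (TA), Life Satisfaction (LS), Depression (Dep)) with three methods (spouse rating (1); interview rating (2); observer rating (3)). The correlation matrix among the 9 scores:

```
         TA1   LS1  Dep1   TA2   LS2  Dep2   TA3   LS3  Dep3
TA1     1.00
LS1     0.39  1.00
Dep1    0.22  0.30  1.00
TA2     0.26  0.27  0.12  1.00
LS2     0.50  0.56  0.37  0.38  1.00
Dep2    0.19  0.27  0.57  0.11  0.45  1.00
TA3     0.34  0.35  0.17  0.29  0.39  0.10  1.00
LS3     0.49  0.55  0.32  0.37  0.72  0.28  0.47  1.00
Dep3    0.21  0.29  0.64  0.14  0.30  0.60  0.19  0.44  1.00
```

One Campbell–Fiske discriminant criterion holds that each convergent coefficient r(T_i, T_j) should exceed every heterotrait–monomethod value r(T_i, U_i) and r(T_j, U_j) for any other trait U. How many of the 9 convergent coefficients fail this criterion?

3

Checking each validity diagonal entry against its comparison values:
TA (methods 1·2): 0.26 vs {0.39, 0.38, 0.22, 0.11} → fail.
TA (methods 1·3): 0.34 vs {0.39, 0.47, 0.22, 0.19} → fail.
TA (methods 2·3): 0.29 vs {0.38, 0.47, 0.11, 0.19} → fail.
LS (methods 1·2): 0.56 vs {0.39, 0.38, 0.30, 0.45} → pass.
LS (methods 1·3): 0.55 vs {0.39, 0.47, 0.30, 0.44} → pass.
LS (methods 2·3): 0.72 vs {0.38, 0.47, 0.45, 0.44} → pass.
Dep (methods 1·2): 0.57 vs {0.22, 0.11, 0.30, 0.45} → pass.
Dep (methods 1·3): 0.64 vs {0.22, 0.19, 0.30, 0.44} → pass.
Dep (methods 2·3): 0.60 vs {0.11, 0.19, 0.45, 0.44} → pass.
3 of 9 fail.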